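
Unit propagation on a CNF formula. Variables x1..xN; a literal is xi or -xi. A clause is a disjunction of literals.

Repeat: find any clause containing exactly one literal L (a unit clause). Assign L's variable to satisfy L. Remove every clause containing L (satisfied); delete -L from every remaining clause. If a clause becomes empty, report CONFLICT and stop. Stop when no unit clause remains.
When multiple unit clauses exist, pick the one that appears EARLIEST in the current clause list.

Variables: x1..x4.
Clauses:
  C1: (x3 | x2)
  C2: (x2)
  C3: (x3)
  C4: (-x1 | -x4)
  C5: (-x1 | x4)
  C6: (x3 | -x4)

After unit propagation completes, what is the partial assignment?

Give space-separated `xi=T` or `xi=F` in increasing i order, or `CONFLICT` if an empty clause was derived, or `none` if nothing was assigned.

Answer: x2=T x3=T

Derivation:
unit clause [2] forces x2=T; simplify:
  satisfied 2 clause(s); 4 remain; assigned so far: [2]
unit clause [3] forces x3=T; simplify:
  satisfied 2 clause(s); 2 remain; assigned so far: [2, 3]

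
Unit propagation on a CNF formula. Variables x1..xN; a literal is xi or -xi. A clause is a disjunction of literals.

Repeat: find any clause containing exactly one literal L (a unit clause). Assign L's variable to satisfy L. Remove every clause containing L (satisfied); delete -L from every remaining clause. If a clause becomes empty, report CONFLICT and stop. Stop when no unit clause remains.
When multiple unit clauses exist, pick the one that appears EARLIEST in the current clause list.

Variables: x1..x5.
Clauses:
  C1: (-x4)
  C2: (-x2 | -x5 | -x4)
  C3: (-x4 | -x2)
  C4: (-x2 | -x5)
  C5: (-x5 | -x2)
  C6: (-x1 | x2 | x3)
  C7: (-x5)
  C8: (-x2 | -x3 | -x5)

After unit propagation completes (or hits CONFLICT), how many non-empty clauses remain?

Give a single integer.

Answer: 1

Derivation:
unit clause [-4] forces x4=F; simplify:
  satisfied 3 clause(s); 5 remain; assigned so far: [4]
unit clause [-5] forces x5=F; simplify:
  satisfied 4 clause(s); 1 remain; assigned so far: [4, 5]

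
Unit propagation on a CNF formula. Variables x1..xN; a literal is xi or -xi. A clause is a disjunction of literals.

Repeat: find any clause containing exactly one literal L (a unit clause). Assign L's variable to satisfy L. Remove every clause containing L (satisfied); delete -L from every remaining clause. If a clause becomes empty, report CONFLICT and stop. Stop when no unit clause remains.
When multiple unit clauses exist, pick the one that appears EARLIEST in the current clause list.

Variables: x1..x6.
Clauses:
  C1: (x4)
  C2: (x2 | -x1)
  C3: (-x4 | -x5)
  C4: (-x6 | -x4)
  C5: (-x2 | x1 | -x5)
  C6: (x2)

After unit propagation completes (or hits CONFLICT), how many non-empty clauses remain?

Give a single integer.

unit clause [4] forces x4=T; simplify:
  drop -4 from [-4, -5] -> [-5]
  drop -4 from [-6, -4] -> [-6]
  satisfied 1 clause(s); 5 remain; assigned so far: [4]
unit clause [-5] forces x5=F; simplify:
  satisfied 2 clause(s); 3 remain; assigned so far: [4, 5]
unit clause [-6] forces x6=F; simplify:
  satisfied 1 clause(s); 2 remain; assigned so far: [4, 5, 6]
unit clause [2] forces x2=T; simplify:
  satisfied 2 clause(s); 0 remain; assigned so far: [2, 4, 5, 6]

Answer: 0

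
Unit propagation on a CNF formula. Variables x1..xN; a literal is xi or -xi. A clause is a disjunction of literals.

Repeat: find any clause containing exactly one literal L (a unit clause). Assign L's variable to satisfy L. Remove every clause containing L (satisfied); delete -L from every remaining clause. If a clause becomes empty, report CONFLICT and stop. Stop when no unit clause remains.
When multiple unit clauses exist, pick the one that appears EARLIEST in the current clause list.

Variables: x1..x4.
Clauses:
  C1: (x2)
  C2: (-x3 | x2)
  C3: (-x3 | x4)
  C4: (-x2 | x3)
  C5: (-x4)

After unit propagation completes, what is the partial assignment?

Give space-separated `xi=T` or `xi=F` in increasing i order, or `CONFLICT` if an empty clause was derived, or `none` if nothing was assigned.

unit clause [2] forces x2=T; simplify:
  drop -2 from [-2, 3] -> [3]
  satisfied 2 clause(s); 3 remain; assigned so far: [2]
unit clause [3] forces x3=T; simplify:
  drop -3 from [-3, 4] -> [4]
  satisfied 1 clause(s); 2 remain; assigned so far: [2, 3]
unit clause [4] forces x4=T; simplify:
  drop -4 from [-4] -> [] (empty!)
  satisfied 1 clause(s); 1 remain; assigned so far: [2, 3, 4]
CONFLICT (empty clause)

Answer: CONFLICT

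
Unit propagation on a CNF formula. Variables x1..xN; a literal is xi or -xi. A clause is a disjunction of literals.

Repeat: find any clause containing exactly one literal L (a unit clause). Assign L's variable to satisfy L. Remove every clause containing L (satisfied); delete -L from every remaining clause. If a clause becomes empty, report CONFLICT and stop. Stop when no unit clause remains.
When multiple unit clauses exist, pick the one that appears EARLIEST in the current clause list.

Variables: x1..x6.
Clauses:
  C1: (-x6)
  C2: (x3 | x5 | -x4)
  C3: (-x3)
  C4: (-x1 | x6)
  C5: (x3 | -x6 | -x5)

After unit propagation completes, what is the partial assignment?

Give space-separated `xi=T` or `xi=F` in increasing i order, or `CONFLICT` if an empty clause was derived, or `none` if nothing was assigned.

unit clause [-6] forces x6=F; simplify:
  drop 6 from [-1, 6] -> [-1]
  satisfied 2 clause(s); 3 remain; assigned so far: [6]
unit clause [-3] forces x3=F; simplify:
  drop 3 from [3, 5, -4] -> [5, -4]
  satisfied 1 clause(s); 2 remain; assigned so far: [3, 6]
unit clause [-1] forces x1=F; simplify:
  satisfied 1 clause(s); 1 remain; assigned so far: [1, 3, 6]

Answer: x1=F x3=F x6=F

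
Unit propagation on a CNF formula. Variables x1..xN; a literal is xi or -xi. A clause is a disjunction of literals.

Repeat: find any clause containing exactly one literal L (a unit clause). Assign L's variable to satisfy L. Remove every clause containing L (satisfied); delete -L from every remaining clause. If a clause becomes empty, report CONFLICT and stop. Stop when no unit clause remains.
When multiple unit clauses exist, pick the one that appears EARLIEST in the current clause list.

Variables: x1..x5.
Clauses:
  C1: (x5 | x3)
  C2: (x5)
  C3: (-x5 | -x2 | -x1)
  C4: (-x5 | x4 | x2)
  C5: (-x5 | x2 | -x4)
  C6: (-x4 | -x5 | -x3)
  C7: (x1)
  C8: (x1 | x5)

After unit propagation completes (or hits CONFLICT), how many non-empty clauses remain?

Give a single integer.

Answer: 1

Derivation:
unit clause [5] forces x5=T; simplify:
  drop -5 from [-5, -2, -1] -> [-2, -1]
  drop -5 from [-5, 4, 2] -> [4, 2]
  drop -5 from [-5, 2, -4] -> [2, -4]
  drop -5 from [-4, -5, -3] -> [-4, -3]
  satisfied 3 clause(s); 5 remain; assigned so far: [5]
unit clause [1] forces x1=T; simplify:
  drop -1 from [-2, -1] -> [-2]
  satisfied 1 clause(s); 4 remain; assigned so far: [1, 5]
unit clause [-2] forces x2=F; simplify:
  drop 2 from [4, 2] -> [4]
  drop 2 from [2, -4] -> [-4]
  satisfied 1 clause(s); 3 remain; assigned so far: [1, 2, 5]
unit clause [4] forces x4=T; simplify:
  drop -4 from [-4] -> [] (empty!)
  drop -4 from [-4, -3] -> [-3]
  satisfied 1 clause(s); 2 remain; assigned so far: [1, 2, 4, 5]
CONFLICT (empty clause)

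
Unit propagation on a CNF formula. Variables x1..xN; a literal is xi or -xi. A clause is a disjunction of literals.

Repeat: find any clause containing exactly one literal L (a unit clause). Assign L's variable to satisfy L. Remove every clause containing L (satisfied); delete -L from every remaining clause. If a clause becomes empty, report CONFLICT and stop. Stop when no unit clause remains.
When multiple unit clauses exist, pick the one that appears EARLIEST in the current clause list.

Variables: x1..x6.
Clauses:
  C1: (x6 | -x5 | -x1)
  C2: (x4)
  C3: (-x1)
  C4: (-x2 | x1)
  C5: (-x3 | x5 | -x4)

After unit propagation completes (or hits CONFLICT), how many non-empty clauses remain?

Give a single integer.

Answer: 1

Derivation:
unit clause [4] forces x4=T; simplify:
  drop -4 from [-3, 5, -4] -> [-3, 5]
  satisfied 1 clause(s); 4 remain; assigned so far: [4]
unit clause [-1] forces x1=F; simplify:
  drop 1 from [-2, 1] -> [-2]
  satisfied 2 clause(s); 2 remain; assigned so far: [1, 4]
unit clause [-2] forces x2=F; simplify:
  satisfied 1 clause(s); 1 remain; assigned so far: [1, 2, 4]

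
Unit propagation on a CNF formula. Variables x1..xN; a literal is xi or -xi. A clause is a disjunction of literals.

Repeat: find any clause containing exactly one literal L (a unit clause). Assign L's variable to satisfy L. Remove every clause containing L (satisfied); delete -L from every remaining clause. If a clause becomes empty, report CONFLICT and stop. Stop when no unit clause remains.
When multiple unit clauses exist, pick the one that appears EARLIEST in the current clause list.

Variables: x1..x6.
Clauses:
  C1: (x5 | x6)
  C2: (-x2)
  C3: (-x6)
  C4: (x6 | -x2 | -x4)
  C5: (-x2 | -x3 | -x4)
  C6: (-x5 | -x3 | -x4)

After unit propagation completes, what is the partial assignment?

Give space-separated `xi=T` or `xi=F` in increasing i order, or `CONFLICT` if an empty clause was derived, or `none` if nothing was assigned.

unit clause [-2] forces x2=F; simplify:
  satisfied 3 clause(s); 3 remain; assigned so far: [2]
unit clause [-6] forces x6=F; simplify:
  drop 6 from [5, 6] -> [5]
  satisfied 1 clause(s); 2 remain; assigned so far: [2, 6]
unit clause [5] forces x5=T; simplify:
  drop -5 from [-5, -3, -4] -> [-3, -4]
  satisfied 1 clause(s); 1 remain; assigned so far: [2, 5, 6]

Answer: x2=F x5=T x6=F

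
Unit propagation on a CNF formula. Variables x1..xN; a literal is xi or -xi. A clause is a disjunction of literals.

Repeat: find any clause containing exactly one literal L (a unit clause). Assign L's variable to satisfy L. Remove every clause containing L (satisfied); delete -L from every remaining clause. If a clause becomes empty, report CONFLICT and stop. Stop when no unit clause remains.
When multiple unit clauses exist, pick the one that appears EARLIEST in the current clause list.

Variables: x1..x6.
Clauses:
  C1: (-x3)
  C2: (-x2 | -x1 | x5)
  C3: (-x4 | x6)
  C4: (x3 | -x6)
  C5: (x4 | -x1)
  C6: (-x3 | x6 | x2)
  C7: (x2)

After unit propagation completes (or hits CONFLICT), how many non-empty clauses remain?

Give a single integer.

unit clause [-3] forces x3=F; simplify:
  drop 3 from [3, -6] -> [-6]
  satisfied 2 clause(s); 5 remain; assigned so far: [3]
unit clause [-6] forces x6=F; simplify:
  drop 6 from [-4, 6] -> [-4]
  satisfied 1 clause(s); 4 remain; assigned so far: [3, 6]
unit clause [-4] forces x4=F; simplify:
  drop 4 from [4, -1] -> [-1]
  satisfied 1 clause(s); 3 remain; assigned so far: [3, 4, 6]
unit clause [-1] forces x1=F; simplify:
  satisfied 2 clause(s); 1 remain; assigned so far: [1, 3, 4, 6]
unit clause [2] forces x2=T; simplify:
  satisfied 1 clause(s); 0 remain; assigned so far: [1, 2, 3, 4, 6]

Answer: 0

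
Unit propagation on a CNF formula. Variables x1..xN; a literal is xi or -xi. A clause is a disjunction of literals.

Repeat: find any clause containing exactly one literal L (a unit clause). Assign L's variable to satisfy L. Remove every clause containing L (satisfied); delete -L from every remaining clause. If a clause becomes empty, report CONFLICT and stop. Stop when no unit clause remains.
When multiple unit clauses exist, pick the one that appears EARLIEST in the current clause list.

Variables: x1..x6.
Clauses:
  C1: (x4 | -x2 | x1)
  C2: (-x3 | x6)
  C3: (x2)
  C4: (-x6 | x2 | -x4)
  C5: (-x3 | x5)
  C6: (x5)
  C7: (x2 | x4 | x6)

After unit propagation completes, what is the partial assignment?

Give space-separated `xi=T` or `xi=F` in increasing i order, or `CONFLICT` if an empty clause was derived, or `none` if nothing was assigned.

unit clause [2] forces x2=T; simplify:
  drop -2 from [4, -2, 1] -> [4, 1]
  satisfied 3 clause(s); 4 remain; assigned so far: [2]
unit clause [5] forces x5=T; simplify:
  satisfied 2 clause(s); 2 remain; assigned so far: [2, 5]

Answer: x2=T x5=T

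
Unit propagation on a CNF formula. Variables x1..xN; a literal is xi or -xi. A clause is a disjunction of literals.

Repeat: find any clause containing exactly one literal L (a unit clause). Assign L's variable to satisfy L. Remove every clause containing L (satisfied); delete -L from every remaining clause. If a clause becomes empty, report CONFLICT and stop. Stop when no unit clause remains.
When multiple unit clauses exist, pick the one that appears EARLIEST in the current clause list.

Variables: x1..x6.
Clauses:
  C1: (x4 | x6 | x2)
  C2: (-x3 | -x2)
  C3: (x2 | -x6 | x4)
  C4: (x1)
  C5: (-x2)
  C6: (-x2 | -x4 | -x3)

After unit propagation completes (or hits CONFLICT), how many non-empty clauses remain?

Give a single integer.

Answer: 2

Derivation:
unit clause [1] forces x1=T; simplify:
  satisfied 1 clause(s); 5 remain; assigned so far: [1]
unit clause [-2] forces x2=F; simplify:
  drop 2 from [4, 6, 2] -> [4, 6]
  drop 2 from [2, -6, 4] -> [-6, 4]
  satisfied 3 clause(s); 2 remain; assigned so far: [1, 2]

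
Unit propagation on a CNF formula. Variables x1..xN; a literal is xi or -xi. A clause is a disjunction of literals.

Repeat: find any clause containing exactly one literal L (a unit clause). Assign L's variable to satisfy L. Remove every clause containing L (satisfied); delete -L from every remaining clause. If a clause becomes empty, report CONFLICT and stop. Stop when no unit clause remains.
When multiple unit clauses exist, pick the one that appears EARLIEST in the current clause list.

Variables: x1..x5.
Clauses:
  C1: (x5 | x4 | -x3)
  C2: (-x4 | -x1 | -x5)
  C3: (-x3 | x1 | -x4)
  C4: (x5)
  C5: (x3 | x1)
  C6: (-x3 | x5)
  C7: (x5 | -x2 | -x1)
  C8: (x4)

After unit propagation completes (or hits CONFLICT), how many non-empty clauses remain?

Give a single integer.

unit clause [5] forces x5=T; simplify:
  drop -5 from [-4, -1, -5] -> [-4, -1]
  satisfied 4 clause(s); 4 remain; assigned so far: [5]
unit clause [4] forces x4=T; simplify:
  drop -4 from [-4, -1] -> [-1]
  drop -4 from [-3, 1, -4] -> [-3, 1]
  satisfied 1 clause(s); 3 remain; assigned so far: [4, 5]
unit clause [-1] forces x1=F; simplify:
  drop 1 from [-3, 1] -> [-3]
  drop 1 from [3, 1] -> [3]
  satisfied 1 clause(s); 2 remain; assigned so far: [1, 4, 5]
unit clause [-3] forces x3=F; simplify:
  drop 3 from [3] -> [] (empty!)
  satisfied 1 clause(s); 1 remain; assigned so far: [1, 3, 4, 5]
CONFLICT (empty clause)

Answer: 0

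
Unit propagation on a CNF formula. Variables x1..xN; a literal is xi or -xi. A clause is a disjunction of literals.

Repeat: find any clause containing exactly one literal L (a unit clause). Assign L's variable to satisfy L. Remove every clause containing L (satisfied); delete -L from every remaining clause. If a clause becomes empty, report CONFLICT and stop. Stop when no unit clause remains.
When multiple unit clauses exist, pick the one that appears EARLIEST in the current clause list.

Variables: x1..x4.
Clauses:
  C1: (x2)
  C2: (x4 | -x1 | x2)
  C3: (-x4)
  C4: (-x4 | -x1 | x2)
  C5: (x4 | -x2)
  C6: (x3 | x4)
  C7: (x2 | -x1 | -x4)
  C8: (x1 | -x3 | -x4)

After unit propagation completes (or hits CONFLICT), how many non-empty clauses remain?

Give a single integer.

Answer: 1

Derivation:
unit clause [2] forces x2=T; simplify:
  drop -2 from [4, -2] -> [4]
  satisfied 4 clause(s); 4 remain; assigned so far: [2]
unit clause [-4] forces x4=F; simplify:
  drop 4 from [4] -> [] (empty!)
  drop 4 from [3, 4] -> [3]
  satisfied 2 clause(s); 2 remain; assigned so far: [2, 4]
CONFLICT (empty clause)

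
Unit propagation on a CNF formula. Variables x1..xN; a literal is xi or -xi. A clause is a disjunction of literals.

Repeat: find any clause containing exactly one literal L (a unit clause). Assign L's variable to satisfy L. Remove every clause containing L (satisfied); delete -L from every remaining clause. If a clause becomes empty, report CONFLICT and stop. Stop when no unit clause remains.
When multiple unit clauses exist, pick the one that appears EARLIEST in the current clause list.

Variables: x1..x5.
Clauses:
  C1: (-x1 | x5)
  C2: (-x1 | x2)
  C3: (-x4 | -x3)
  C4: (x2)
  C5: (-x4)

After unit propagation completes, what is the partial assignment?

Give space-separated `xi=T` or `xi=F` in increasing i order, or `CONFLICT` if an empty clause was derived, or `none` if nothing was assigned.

Answer: x2=T x4=F

Derivation:
unit clause [2] forces x2=T; simplify:
  satisfied 2 clause(s); 3 remain; assigned so far: [2]
unit clause [-4] forces x4=F; simplify:
  satisfied 2 clause(s); 1 remain; assigned so far: [2, 4]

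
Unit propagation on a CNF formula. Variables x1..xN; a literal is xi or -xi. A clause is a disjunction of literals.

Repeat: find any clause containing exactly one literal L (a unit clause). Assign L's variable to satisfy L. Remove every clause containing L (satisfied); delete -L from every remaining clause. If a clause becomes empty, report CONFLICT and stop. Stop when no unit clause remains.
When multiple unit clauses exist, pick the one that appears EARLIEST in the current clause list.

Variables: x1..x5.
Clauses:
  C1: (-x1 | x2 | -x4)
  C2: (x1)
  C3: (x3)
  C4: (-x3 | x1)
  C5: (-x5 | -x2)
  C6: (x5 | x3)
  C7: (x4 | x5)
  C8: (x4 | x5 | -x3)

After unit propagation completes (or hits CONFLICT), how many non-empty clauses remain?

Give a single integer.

unit clause [1] forces x1=T; simplify:
  drop -1 from [-1, 2, -4] -> [2, -4]
  satisfied 2 clause(s); 6 remain; assigned so far: [1]
unit clause [3] forces x3=T; simplify:
  drop -3 from [4, 5, -3] -> [4, 5]
  satisfied 2 clause(s); 4 remain; assigned so far: [1, 3]

Answer: 4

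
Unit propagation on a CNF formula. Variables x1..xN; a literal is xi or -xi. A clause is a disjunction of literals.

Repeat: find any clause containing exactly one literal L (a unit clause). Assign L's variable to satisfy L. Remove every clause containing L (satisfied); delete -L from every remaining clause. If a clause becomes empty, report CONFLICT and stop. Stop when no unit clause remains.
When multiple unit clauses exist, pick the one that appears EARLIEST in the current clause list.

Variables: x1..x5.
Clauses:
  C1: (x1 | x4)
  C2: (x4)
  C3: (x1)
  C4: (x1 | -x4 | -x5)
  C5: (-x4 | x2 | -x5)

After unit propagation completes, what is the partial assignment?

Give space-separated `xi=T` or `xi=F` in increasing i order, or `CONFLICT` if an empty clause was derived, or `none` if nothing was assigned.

unit clause [4] forces x4=T; simplify:
  drop -4 from [1, -4, -5] -> [1, -5]
  drop -4 from [-4, 2, -5] -> [2, -5]
  satisfied 2 clause(s); 3 remain; assigned so far: [4]
unit clause [1] forces x1=T; simplify:
  satisfied 2 clause(s); 1 remain; assigned so far: [1, 4]

Answer: x1=T x4=T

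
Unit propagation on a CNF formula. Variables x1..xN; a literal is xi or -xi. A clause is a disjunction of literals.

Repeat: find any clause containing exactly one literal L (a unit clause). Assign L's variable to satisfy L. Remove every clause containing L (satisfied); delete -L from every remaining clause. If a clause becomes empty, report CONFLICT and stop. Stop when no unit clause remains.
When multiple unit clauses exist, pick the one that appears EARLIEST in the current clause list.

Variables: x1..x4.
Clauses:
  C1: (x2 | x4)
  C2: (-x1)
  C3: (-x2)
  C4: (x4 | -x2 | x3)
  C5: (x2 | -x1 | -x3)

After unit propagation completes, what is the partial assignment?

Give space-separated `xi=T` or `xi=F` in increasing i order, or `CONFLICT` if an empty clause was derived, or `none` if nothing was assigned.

unit clause [-1] forces x1=F; simplify:
  satisfied 2 clause(s); 3 remain; assigned so far: [1]
unit clause [-2] forces x2=F; simplify:
  drop 2 from [2, 4] -> [4]
  satisfied 2 clause(s); 1 remain; assigned so far: [1, 2]
unit clause [4] forces x4=T; simplify:
  satisfied 1 clause(s); 0 remain; assigned so far: [1, 2, 4]

Answer: x1=F x2=F x4=T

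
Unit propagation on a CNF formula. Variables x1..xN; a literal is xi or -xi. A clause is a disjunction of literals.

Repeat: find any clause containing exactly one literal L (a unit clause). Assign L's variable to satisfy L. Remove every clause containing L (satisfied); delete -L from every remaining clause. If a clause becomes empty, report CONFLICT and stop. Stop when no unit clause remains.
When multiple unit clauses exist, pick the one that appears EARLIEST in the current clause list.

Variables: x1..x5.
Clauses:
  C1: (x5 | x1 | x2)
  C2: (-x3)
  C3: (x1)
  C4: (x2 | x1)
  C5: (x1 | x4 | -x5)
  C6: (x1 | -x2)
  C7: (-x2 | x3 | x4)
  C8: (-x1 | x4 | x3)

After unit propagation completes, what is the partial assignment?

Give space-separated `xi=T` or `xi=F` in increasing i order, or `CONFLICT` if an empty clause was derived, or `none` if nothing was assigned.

unit clause [-3] forces x3=F; simplify:
  drop 3 from [-2, 3, 4] -> [-2, 4]
  drop 3 from [-1, 4, 3] -> [-1, 4]
  satisfied 1 clause(s); 7 remain; assigned so far: [3]
unit clause [1] forces x1=T; simplify:
  drop -1 from [-1, 4] -> [4]
  satisfied 5 clause(s); 2 remain; assigned so far: [1, 3]
unit clause [4] forces x4=T; simplify:
  satisfied 2 clause(s); 0 remain; assigned so far: [1, 3, 4]

Answer: x1=T x3=F x4=T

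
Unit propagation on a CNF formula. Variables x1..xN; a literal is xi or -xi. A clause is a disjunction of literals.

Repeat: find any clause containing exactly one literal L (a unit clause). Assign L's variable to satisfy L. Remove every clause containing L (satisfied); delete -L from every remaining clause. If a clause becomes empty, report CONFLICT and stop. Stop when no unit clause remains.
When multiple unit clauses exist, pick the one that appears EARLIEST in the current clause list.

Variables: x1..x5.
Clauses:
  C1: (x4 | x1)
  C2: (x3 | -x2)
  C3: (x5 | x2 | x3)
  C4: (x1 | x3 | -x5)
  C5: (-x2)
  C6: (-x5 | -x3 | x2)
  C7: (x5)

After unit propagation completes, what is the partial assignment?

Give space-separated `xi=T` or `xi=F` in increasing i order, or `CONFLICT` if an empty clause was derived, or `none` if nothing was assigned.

Answer: x1=T x2=F x3=F x5=T

Derivation:
unit clause [-2] forces x2=F; simplify:
  drop 2 from [5, 2, 3] -> [5, 3]
  drop 2 from [-5, -3, 2] -> [-5, -3]
  satisfied 2 clause(s); 5 remain; assigned so far: [2]
unit clause [5] forces x5=T; simplify:
  drop -5 from [1, 3, -5] -> [1, 3]
  drop -5 from [-5, -3] -> [-3]
  satisfied 2 clause(s); 3 remain; assigned so far: [2, 5]
unit clause [-3] forces x3=F; simplify:
  drop 3 from [1, 3] -> [1]
  satisfied 1 clause(s); 2 remain; assigned so far: [2, 3, 5]
unit clause [1] forces x1=T; simplify:
  satisfied 2 clause(s); 0 remain; assigned so far: [1, 2, 3, 5]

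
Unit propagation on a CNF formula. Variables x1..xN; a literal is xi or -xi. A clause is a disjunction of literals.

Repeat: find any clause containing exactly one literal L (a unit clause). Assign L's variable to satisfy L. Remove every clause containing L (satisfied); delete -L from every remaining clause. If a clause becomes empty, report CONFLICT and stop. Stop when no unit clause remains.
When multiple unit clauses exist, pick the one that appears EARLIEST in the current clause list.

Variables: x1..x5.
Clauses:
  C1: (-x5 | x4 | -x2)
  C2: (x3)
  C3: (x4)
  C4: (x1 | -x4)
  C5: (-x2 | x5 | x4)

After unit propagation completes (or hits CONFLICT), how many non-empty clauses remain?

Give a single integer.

unit clause [3] forces x3=T; simplify:
  satisfied 1 clause(s); 4 remain; assigned so far: [3]
unit clause [4] forces x4=T; simplify:
  drop -4 from [1, -4] -> [1]
  satisfied 3 clause(s); 1 remain; assigned so far: [3, 4]
unit clause [1] forces x1=T; simplify:
  satisfied 1 clause(s); 0 remain; assigned so far: [1, 3, 4]

Answer: 0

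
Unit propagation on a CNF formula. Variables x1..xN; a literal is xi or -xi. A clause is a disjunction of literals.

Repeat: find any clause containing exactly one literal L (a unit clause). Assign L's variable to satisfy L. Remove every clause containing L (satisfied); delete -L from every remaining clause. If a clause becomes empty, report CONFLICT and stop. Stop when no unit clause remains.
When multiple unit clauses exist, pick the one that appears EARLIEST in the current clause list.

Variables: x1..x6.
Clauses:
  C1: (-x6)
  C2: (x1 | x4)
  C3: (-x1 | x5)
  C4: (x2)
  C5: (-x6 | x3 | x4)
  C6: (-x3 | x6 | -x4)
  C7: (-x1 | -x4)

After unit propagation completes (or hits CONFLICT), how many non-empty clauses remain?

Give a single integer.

Answer: 4

Derivation:
unit clause [-6] forces x6=F; simplify:
  drop 6 from [-3, 6, -4] -> [-3, -4]
  satisfied 2 clause(s); 5 remain; assigned so far: [6]
unit clause [2] forces x2=T; simplify:
  satisfied 1 clause(s); 4 remain; assigned so far: [2, 6]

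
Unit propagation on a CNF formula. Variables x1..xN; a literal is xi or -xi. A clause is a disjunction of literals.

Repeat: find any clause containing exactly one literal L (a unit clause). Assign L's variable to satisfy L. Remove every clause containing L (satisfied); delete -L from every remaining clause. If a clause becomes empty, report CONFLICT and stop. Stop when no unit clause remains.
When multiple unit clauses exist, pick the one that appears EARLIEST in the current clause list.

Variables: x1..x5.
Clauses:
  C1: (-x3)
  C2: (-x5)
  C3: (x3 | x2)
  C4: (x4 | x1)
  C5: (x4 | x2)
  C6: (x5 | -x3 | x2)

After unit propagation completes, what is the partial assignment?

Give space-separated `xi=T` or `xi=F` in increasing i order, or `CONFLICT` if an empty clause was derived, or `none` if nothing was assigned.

Answer: x2=T x3=F x5=F

Derivation:
unit clause [-3] forces x3=F; simplify:
  drop 3 from [3, 2] -> [2]
  satisfied 2 clause(s); 4 remain; assigned so far: [3]
unit clause [-5] forces x5=F; simplify:
  satisfied 1 clause(s); 3 remain; assigned so far: [3, 5]
unit clause [2] forces x2=T; simplify:
  satisfied 2 clause(s); 1 remain; assigned so far: [2, 3, 5]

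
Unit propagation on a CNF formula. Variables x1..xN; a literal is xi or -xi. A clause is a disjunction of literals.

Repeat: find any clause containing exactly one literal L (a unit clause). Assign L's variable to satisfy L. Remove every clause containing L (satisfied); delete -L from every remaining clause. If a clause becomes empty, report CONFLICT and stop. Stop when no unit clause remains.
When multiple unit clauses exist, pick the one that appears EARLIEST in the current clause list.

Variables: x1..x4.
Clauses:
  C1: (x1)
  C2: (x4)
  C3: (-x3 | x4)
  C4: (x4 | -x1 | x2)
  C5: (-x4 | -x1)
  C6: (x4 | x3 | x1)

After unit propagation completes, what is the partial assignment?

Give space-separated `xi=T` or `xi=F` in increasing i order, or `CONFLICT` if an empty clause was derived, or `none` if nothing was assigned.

unit clause [1] forces x1=T; simplify:
  drop -1 from [4, -1, 2] -> [4, 2]
  drop -1 from [-4, -1] -> [-4]
  satisfied 2 clause(s); 4 remain; assigned so far: [1]
unit clause [4] forces x4=T; simplify:
  drop -4 from [-4] -> [] (empty!)
  satisfied 3 clause(s); 1 remain; assigned so far: [1, 4]
CONFLICT (empty clause)

Answer: CONFLICT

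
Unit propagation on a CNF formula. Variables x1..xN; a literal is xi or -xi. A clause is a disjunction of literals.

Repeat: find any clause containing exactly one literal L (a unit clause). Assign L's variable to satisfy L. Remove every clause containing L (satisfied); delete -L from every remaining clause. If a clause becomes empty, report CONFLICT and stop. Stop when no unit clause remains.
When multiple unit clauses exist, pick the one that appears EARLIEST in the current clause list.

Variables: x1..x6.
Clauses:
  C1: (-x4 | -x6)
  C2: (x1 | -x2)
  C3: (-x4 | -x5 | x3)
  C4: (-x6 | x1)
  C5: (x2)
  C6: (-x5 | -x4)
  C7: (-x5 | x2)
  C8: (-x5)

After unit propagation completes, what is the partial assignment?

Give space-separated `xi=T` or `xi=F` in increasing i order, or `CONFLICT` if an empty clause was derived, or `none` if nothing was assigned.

Answer: x1=T x2=T x5=F

Derivation:
unit clause [2] forces x2=T; simplify:
  drop -2 from [1, -2] -> [1]
  satisfied 2 clause(s); 6 remain; assigned so far: [2]
unit clause [1] forces x1=T; simplify:
  satisfied 2 clause(s); 4 remain; assigned so far: [1, 2]
unit clause [-5] forces x5=F; simplify:
  satisfied 3 clause(s); 1 remain; assigned so far: [1, 2, 5]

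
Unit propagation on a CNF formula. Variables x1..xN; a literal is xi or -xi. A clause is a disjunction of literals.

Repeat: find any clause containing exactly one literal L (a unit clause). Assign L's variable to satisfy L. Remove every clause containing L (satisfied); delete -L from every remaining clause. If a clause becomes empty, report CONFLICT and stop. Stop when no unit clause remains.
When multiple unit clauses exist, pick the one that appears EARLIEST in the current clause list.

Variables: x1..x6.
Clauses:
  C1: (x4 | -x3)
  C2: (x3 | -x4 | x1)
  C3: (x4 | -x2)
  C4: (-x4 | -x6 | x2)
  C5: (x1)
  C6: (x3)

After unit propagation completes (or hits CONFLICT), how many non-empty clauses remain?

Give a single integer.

unit clause [1] forces x1=T; simplify:
  satisfied 2 clause(s); 4 remain; assigned so far: [1]
unit clause [3] forces x3=T; simplify:
  drop -3 from [4, -3] -> [4]
  satisfied 1 clause(s); 3 remain; assigned so far: [1, 3]
unit clause [4] forces x4=T; simplify:
  drop -4 from [-4, -6, 2] -> [-6, 2]
  satisfied 2 clause(s); 1 remain; assigned so far: [1, 3, 4]

Answer: 1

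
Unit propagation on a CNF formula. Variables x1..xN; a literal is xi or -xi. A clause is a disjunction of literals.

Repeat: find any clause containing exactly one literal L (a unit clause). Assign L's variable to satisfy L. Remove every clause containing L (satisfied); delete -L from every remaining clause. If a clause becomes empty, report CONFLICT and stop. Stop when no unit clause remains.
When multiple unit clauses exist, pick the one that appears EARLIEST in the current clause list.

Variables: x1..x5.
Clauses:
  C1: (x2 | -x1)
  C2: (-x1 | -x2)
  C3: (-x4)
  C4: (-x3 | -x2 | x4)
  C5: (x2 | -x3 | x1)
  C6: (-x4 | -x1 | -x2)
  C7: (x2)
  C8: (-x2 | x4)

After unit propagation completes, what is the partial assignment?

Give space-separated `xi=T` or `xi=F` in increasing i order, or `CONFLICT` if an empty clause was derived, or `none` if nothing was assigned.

Answer: CONFLICT

Derivation:
unit clause [-4] forces x4=F; simplify:
  drop 4 from [-3, -2, 4] -> [-3, -2]
  drop 4 from [-2, 4] -> [-2]
  satisfied 2 clause(s); 6 remain; assigned so far: [4]
unit clause [2] forces x2=T; simplify:
  drop -2 from [-1, -2] -> [-1]
  drop -2 from [-3, -2] -> [-3]
  drop -2 from [-2] -> [] (empty!)
  satisfied 3 clause(s); 3 remain; assigned so far: [2, 4]
CONFLICT (empty clause)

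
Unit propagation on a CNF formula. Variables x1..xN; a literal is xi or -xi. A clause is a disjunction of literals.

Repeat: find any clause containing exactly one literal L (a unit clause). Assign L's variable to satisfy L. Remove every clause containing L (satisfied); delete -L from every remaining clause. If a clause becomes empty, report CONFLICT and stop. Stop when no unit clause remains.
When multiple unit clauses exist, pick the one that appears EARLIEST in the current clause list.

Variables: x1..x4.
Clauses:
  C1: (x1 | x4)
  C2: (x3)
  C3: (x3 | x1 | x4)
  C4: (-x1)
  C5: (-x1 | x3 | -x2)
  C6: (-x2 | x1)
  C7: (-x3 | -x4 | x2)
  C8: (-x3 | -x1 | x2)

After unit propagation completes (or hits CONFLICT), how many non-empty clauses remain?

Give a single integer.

Answer: 0

Derivation:
unit clause [3] forces x3=T; simplify:
  drop -3 from [-3, -4, 2] -> [-4, 2]
  drop -3 from [-3, -1, 2] -> [-1, 2]
  satisfied 3 clause(s); 5 remain; assigned so far: [3]
unit clause [-1] forces x1=F; simplify:
  drop 1 from [1, 4] -> [4]
  drop 1 from [-2, 1] -> [-2]
  satisfied 2 clause(s); 3 remain; assigned so far: [1, 3]
unit clause [4] forces x4=T; simplify:
  drop -4 from [-4, 2] -> [2]
  satisfied 1 clause(s); 2 remain; assigned so far: [1, 3, 4]
unit clause [-2] forces x2=F; simplify:
  drop 2 from [2] -> [] (empty!)
  satisfied 1 clause(s); 1 remain; assigned so far: [1, 2, 3, 4]
CONFLICT (empty clause)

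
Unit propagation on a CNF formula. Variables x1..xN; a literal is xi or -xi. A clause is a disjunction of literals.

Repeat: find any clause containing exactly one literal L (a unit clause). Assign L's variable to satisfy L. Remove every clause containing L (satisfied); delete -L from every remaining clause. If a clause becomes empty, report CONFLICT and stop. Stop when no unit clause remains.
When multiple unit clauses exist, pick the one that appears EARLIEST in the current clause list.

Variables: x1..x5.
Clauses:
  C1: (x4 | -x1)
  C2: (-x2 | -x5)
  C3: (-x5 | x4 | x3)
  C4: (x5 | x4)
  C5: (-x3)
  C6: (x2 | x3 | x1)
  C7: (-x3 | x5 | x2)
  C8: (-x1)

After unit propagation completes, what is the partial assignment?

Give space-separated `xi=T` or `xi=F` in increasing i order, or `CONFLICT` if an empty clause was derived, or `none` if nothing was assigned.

unit clause [-3] forces x3=F; simplify:
  drop 3 from [-5, 4, 3] -> [-5, 4]
  drop 3 from [2, 3, 1] -> [2, 1]
  satisfied 2 clause(s); 6 remain; assigned so far: [3]
unit clause [-1] forces x1=F; simplify:
  drop 1 from [2, 1] -> [2]
  satisfied 2 clause(s); 4 remain; assigned so far: [1, 3]
unit clause [2] forces x2=T; simplify:
  drop -2 from [-2, -5] -> [-5]
  satisfied 1 clause(s); 3 remain; assigned so far: [1, 2, 3]
unit clause [-5] forces x5=F; simplify:
  drop 5 from [5, 4] -> [4]
  satisfied 2 clause(s); 1 remain; assigned so far: [1, 2, 3, 5]
unit clause [4] forces x4=T; simplify:
  satisfied 1 clause(s); 0 remain; assigned so far: [1, 2, 3, 4, 5]

Answer: x1=F x2=T x3=F x4=T x5=F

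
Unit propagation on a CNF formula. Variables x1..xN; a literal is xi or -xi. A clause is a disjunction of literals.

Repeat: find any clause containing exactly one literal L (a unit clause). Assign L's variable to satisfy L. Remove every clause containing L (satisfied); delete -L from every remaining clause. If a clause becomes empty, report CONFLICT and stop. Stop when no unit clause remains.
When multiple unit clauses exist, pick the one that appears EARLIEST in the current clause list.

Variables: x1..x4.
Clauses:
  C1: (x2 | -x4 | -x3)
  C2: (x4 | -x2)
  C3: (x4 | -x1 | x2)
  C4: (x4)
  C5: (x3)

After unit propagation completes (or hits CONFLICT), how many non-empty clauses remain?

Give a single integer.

Answer: 0

Derivation:
unit clause [4] forces x4=T; simplify:
  drop -4 from [2, -4, -3] -> [2, -3]
  satisfied 3 clause(s); 2 remain; assigned so far: [4]
unit clause [3] forces x3=T; simplify:
  drop -3 from [2, -3] -> [2]
  satisfied 1 clause(s); 1 remain; assigned so far: [3, 4]
unit clause [2] forces x2=T; simplify:
  satisfied 1 clause(s); 0 remain; assigned so far: [2, 3, 4]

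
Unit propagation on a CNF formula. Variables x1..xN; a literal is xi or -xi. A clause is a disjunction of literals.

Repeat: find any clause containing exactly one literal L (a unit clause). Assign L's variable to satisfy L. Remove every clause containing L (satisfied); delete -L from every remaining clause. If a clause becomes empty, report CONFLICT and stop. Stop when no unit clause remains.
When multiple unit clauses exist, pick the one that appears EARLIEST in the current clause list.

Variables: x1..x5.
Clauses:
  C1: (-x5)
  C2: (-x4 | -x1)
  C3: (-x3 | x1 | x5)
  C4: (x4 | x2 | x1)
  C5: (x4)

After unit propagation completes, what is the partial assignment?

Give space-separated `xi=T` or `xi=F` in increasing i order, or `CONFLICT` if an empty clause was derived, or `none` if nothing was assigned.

unit clause [-5] forces x5=F; simplify:
  drop 5 from [-3, 1, 5] -> [-3, 1]
  satisfied 1 clause(s); 4 remain; assigned so far: [5]
unit clause [4] forces x4=T; simplify:
  drop -4 from [-4, -1] -> [-1]
  satisfied 2 clause(s); 2 remain; assigned so far: [4, 5]
unit clause [-1] forces x1=F; simplify:
  drop 1 from [-3, 1] -> [-3]
  satisfied 1 clause(s); 1 remain; assigned so far: [1, 4, 5]
unit clause [-3] forces x3=F; simplify:
  satisfied 1 clause(s); 0 remain; assigned so far: [1, 3, 4, 5]

Answer: x1=F x3=F x4=T x5=F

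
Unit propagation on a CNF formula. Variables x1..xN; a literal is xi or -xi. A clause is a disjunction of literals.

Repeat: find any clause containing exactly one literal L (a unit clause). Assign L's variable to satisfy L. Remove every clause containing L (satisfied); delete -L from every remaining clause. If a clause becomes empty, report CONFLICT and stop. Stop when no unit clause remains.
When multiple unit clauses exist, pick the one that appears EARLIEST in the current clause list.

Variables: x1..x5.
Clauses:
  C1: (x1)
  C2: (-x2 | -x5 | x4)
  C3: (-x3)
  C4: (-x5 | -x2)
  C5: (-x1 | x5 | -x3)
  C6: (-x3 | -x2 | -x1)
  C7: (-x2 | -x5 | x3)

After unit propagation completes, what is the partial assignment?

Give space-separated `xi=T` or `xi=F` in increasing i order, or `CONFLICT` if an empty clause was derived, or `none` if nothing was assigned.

unit clause [1] forces x1=T; simplify:
  drop -1 from [-1, 5, -3] -> [5, -3]
  drop -1 from [-3, -2, -1] -> [-3, -2]
  satisfied 1 clause(s); 6 remain; assigned so far: [1]
unit clause [-3] forces x3=F; simplify:
  drop 3 from [-2, -5, 3] -> [-2, -5]
  satisfied 3 clause(s); 3 remain; assigned so far: [1, 3]

Answer: x1=T x3=F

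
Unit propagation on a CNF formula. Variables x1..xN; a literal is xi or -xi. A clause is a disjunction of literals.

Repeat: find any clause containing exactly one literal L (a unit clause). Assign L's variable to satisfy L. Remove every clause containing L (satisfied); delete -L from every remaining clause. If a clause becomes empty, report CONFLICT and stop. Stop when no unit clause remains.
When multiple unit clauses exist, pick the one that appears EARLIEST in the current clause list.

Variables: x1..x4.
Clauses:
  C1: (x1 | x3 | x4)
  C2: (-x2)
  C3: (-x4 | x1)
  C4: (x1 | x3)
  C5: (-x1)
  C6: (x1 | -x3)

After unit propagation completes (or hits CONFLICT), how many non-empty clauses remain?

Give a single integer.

Answer: 0

Derivation:
unit clause [-2] forces x2=F; simplify:
  satisfied 1 clause(s); 5 remain; assigned so far: [2]
unit clause [-1] forces x1=F; simplify:
  drop 1 from [1, 3, 4] -> [3, 4]
  drop 1 from [-4, 1] -> [-4]
  drop 1 from [1, 3] -> [3]
  drop 1 from [1, -3] -> [-3]
  satisfied 1 clause(s); 4 remain; assigned so far: [1, 2]
unit clause [-4] forces x4=F; simplify:
  drop 4 from [3, 4] -> [3]
  satisfied 1 clause(s); 3 remain; assigned so far: [1, 2, 4]
unit clause [3] forces x3=T; simplify:
  drop -3 from [-3] -> [] (empty!)
  satisfied 2 clause(s); 1 remain; assigned so far: [1, 2, 3, 4]
CONFLICT (empty clause)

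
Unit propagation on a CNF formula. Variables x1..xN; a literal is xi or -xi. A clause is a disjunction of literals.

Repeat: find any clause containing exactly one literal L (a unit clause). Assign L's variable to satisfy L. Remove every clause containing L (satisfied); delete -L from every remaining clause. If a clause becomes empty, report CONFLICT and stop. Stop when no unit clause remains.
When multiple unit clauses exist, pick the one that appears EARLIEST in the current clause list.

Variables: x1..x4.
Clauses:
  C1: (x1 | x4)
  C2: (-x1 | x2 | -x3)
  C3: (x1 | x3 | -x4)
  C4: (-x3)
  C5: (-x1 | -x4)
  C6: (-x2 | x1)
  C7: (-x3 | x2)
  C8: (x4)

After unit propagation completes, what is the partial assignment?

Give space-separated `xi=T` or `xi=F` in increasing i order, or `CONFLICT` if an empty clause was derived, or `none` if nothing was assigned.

Answer: CONFLICT

Derivation:
unit clause [-3] forces x3=F; simplify:
  drop 3 from [1, 3, -4] -> [1, -4]
  satisfied 3 clause(s); 5 remain; assigned so far: [3]
unit clause [4] forces x4=T; simplify:
  drop -4 from [1, -4] -> [1]
  drop -4 from [-1, -4] -> [-1]
  satisfied 2 clause(s); 3 remain; assigned so far: [3, 4]
unit clause [1] forces x1=T; simplify:
  drop -1 from [-1] -> [] (empty!)
  satisfied 2 clause(s); 1 remain; assigned so far: [1, 3, 4]
CONFLICT (empty clause)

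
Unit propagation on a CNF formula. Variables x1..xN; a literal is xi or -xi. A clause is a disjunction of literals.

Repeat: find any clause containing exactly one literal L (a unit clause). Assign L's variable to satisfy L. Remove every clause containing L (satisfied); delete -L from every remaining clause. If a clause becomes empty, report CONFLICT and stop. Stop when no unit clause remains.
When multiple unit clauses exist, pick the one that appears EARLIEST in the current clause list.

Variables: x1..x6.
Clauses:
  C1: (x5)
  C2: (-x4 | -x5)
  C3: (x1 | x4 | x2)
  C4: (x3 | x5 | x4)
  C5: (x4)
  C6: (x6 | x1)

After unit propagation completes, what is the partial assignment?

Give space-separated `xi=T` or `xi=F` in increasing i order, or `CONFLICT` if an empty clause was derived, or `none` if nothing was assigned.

unit clause [5] forces x5=T; simplify:
  drop -5 from [-4, -5] -> [-4]
  satisfied 2 clause(s); 4 remain; assigned so far: [5]
unit clause [-4] forces x4=F; simplify:
  drop 4 from [1, 4, 2] -> [1, 2]
  drop 4 from [4] -> [] (empty!)
  satisfied 1 clause(s); 3 remain; assigned so far: [4, 5]
CONFLICT (empty clause)

Answer: CONFLICT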